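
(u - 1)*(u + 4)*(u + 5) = u^3 + 8*u^2 + 11*u - 20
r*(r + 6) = r^2 + 6*r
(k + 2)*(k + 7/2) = k^2 + 11*k/2 + 7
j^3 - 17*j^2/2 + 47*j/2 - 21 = (j - 7/2)*(j - 3)*(j - 2)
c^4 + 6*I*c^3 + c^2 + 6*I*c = c*(c - I)*(c + I)*(c + 6*I)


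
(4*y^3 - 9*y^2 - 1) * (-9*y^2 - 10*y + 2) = -36*y^5 + 41*y^4 + 98*y^3 - 9*y^2 + 10*y - 2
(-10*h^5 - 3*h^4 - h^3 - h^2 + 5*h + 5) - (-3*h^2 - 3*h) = -10*h^5 - 3*h^4 - h^3 + 2*h^2 + 8*h + 5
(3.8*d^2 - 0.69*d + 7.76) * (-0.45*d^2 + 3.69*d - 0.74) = -1.71*d^4 + 14.3325*d^3 - 8.8501*d^2 + 29.145*d - 5.7424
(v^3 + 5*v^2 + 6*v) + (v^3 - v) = 2*v^3 + 5*v^2 + 5*v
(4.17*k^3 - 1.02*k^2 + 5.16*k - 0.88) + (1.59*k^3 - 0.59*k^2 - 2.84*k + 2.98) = 5.76*k^3 - 1.61*k^2 + 2.32*k + 2.1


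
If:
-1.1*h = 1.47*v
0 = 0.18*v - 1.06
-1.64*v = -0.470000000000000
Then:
No Solution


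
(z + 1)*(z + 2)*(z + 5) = z^3 + 8*z^2 + 17*z + 10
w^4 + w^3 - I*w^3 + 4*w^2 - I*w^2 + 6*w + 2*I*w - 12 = (w - 1)*(w + 2)*(w - 3*I)*(w + 2*I)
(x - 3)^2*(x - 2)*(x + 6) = x^4 - 2*x^3 - 27*x^2 + 108*x - 108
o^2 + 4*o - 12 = (o - 2)*(o + 6)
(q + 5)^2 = q^2 + 10*q + 25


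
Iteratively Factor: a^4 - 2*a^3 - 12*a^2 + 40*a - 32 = (a - 2)*(a^3 - 12*a + 16) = (a - 2)^2*(a^2 + 2*a - 8) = (a - 2)^2*(a + 4)*(a - 2)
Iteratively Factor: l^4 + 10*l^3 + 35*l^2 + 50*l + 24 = (l + 3)*(l^3 + 7*l^2 + 14*l + 8) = (l + 2)*(l + 3)*(l^2 + 5*l + 4) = (l + 2)*(l + 3)*(l + 4)*(l + 1)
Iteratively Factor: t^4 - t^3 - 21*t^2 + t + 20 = (t + 4)*(t^3 - 5*t^2 - t + 5) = (t - 1)*(t + 4)*(t^2 - 4*t - 5) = (t - 5)*(t - 1)*(t + 4)*(t + 1)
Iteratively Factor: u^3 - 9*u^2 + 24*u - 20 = (u - 2)*(u^2 - 7*u + 10) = (u - 2)^2*(u - 5)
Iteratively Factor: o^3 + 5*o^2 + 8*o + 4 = (o + 2)*(o^2 + 3*o + 2) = (o + 1)*(o + 2)*(o + 2)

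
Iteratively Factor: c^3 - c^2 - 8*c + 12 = (c - 2)*(c^2 + c - 6) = (c - 2)^2*(c + 3)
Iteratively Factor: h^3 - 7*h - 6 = (h - 3)*(h^2 + 3*h + 2) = (h - 3)*(h + 1)*(h + 2)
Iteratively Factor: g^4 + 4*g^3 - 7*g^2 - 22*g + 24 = (g + 3)*(g^3 + g^2 - 10*g + 8) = (g - 1)*(g + 3)*(g^2 + 2*g - 8) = (g - 1)*(g + 3)*(g + 4)*(g - 2)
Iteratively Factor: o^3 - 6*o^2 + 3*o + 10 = (o - 2)*(o^2 - 4*o - 5) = (o - 5)*(o - 2)*(o + 1)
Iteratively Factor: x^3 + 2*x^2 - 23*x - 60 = (x + 4)*(x^2 - 2*x - 15) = (x + 3)*(x + 4)*(x - 5)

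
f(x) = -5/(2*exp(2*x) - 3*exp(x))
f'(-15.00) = -5448362.29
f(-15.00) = 5448363.40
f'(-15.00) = -5448362.29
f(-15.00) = 5448363.40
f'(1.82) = 0.20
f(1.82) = -0.09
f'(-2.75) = -26.02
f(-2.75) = 27.23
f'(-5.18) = -296.13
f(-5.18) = 297.25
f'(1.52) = 0.44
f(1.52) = -0.18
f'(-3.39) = -49.42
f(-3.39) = 50.58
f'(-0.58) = -1.92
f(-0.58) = 4.75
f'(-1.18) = -5.06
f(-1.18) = 6.82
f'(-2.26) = -15.88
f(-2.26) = 17.17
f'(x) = -5*(-4*exp(2*x) + 3*exp(x))/(2*exp(2*x) - 3*exp(x))^2 = 5*(4*exp(x) - 3)*exp(-x)/(2*exp(x) - 3)^2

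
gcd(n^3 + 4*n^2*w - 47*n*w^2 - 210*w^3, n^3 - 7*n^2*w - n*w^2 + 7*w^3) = -n + 7*w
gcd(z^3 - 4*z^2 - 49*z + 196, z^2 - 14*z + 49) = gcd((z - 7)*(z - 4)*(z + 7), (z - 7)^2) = z - 7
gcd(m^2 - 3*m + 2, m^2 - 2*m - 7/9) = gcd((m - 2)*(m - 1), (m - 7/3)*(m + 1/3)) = 1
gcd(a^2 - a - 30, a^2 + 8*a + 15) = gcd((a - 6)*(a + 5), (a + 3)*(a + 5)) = a + 5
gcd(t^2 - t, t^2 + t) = t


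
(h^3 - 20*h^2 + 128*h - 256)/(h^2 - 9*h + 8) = (h^2 - 12*h + 32)/(h - 1)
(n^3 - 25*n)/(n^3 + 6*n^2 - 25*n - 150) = n/(n + 6)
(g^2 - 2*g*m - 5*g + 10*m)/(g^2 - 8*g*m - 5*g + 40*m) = (g - 2*m)/(g - 8*m)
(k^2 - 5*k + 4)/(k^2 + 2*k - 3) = (k - 4)/(k + 3)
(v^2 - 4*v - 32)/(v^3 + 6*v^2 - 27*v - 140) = (v - 8)/(v^2 + 2*v - 35)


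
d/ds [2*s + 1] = 2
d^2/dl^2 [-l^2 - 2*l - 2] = -2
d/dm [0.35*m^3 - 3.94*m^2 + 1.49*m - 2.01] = 1.05*m^2 - 7.88*m + 1.49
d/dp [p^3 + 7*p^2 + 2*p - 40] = 3*p^2 + 14*p + 2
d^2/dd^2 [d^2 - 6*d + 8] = 2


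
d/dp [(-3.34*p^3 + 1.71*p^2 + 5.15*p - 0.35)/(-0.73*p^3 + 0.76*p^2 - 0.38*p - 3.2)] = (-1.2901*p^4 + 10.0574*p^3 + 26.7337*p^2 - 10.412*p - 16.613)/(0.5329*p^6 - 1.1096*p^5 + 1.1324*p^4 + 4.0944*p^3 - 4.7196*p^2 + 2.432*p + 10.24)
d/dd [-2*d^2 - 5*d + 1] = -4*d - 5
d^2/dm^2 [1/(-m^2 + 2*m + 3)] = 2*(-m^2 + 2*m + 4*(m - 1)^2 + 3)/(-m^2 + 2*m + 3)^3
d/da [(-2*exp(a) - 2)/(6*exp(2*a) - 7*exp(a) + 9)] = 2*((exp(a) + 1)*(12*exp(a) - 7) - 6*exp(2*a) + 7*exp(a) - 9)*exp(a)/(6*exp(2*a) - 7*exp(a) + 9)^2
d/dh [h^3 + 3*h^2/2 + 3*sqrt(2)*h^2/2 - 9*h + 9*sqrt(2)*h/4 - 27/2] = 3*h^2 + 3*h + 3*sqrt(2)*h - 9 + 9*sqrt(2)/4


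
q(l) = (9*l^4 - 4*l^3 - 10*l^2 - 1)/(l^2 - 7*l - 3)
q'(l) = (7 - 2*l)*(9*l^4 - 4*l^3 - 10*l^2 - 1)/(l^2 - 7*l - 3)^2 + (36*l^3 - 12*l^2 - 20*l)/(l^2 - 7*l - 3)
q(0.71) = 0.69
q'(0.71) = 0.47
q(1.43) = -0.41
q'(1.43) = -4.60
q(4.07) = -136.23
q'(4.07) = -154.25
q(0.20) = 0.33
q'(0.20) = 0.47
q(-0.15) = 0.63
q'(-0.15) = -3.72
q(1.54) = -0.99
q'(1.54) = -5.99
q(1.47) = -0.60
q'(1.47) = -5.08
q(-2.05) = 9.67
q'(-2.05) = -13.65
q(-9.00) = 433.72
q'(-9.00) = -114.84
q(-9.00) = 433.72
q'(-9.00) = -114.84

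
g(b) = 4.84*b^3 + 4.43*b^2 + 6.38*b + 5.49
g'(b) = 14.52*b^2 + 8.86*b + 6.38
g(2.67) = 146.23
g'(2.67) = 133.55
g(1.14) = 25.69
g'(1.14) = 35.35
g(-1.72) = -17.01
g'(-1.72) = 34.10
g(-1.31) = -6.15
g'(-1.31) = 19.69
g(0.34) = 8.36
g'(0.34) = 11.07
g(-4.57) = -393.10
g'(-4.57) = 269.14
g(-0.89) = -0.09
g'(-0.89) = 10.00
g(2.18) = 90.60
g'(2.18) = 94.70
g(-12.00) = -7796.67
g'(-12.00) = 1990.94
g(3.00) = 195.18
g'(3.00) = 163.64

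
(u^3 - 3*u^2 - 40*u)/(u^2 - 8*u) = u + 5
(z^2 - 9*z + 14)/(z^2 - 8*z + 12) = (z - 7)/(z - 6)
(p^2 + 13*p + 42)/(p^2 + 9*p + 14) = (p + 6)/(p + 2)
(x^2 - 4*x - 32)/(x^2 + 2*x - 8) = (x - 8)/(x - 2)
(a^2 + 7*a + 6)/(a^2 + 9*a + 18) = (a + 1)/(a + 3)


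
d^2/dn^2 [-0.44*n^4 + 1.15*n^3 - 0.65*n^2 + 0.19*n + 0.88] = -5.28*n^2 + 6.9*n - 1.3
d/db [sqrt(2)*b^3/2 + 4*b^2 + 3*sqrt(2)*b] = 3*sqrt(2)*b^2/2 + 8*b + 3*sqrt(2)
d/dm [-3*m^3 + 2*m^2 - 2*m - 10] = -9*m^2 + 4*m - 2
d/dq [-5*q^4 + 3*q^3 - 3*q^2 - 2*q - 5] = -20*q^3 + 9*q^2 - 6*q - 2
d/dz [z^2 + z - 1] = 2*z + 1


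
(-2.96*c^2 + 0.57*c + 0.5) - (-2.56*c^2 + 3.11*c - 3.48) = -0.4*c^2 - 2.54*c + 3.98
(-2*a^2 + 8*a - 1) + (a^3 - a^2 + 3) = a^3 - 3*a^2 + 8*a + 2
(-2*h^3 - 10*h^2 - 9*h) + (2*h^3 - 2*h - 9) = -10*h^2 - 11*h - 9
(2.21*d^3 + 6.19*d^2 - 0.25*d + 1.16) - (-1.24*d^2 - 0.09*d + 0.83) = 2.21*d^3 + 7.43*d^2 - 0.16*d + 0.33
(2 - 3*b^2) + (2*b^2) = 2 - b^2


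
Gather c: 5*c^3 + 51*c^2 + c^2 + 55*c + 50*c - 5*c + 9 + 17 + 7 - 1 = 5*c^3 + 52*c^2 + 100*c + 32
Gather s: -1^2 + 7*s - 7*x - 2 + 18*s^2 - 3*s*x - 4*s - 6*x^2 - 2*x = 18*s^2 + s*(3 - 3*x) - 6*x^2 - 9*x - 3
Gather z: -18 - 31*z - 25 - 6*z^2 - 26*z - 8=-6*z^2 - 57*z - 51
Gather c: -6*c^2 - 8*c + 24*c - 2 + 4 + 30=-6*c^2 + 16*c + 32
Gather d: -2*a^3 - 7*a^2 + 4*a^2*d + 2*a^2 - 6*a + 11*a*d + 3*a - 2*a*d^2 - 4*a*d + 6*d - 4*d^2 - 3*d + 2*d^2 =-2*a^3 - 5*a^2 - 3*a + d^2*(-2*a - 2) + d*(4*a^2 + 7*a + 3)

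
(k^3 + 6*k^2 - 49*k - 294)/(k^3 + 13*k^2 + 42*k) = (k - 7)/k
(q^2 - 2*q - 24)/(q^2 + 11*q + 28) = (q - 6)/(q + 7)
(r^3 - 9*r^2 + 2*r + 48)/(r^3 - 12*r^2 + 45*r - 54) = (r^2 - 6*r - 16)/(r^2 - 9*r + 18)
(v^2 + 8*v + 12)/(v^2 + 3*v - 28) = (v^2 + 8*v + 12)/(v^2 + 3*v - 28)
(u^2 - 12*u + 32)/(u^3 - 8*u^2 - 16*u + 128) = 1/(u + 4)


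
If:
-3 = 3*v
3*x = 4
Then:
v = -1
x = 4/3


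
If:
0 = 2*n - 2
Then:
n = 1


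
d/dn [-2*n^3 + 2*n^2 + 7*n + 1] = -6*n^2 + 4*n + 7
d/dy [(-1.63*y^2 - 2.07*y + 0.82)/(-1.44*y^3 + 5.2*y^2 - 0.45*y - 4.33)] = (-2.3472*y^4 - 5.9616*y^3 + 15.0399*y^2 + 5.5878*y + 9.3321)/(2.0736*y^6 - 14.976*y^5 + 28.336*y^4 + 7.7904*y^3 - 44.8295*y^2 + 3.897*y + 18.7489)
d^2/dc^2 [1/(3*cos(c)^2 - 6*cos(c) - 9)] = (4*sin(c)^2/3 + 2*cos(c) - 6)*sin(c)^2/(sin(c)^2 + 2*cos(c) + 2)^3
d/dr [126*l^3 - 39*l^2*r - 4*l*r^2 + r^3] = -39*l^2 - 8*l*r + 3*r^2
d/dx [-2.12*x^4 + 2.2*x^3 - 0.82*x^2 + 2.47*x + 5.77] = -8.48*x^3 + 6.6*x^2 - 1.64*x + 2.47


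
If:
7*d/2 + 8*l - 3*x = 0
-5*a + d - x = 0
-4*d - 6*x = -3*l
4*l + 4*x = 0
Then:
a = 0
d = 0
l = 0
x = 0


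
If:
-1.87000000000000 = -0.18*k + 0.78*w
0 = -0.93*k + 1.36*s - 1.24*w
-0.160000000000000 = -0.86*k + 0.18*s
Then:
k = -0.33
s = -2.48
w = -2.47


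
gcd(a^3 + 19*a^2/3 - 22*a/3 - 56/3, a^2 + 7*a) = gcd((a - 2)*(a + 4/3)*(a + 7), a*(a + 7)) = a + 7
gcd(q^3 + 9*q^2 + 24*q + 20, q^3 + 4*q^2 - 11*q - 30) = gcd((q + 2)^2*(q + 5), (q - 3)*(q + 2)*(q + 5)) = q^2 + 7*q + 10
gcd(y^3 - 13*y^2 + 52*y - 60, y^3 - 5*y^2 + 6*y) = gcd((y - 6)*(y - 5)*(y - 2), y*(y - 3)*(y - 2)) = y - 2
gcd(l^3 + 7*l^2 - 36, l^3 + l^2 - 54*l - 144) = l^2 + 9*l + 18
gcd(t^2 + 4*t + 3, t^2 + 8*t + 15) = t + 3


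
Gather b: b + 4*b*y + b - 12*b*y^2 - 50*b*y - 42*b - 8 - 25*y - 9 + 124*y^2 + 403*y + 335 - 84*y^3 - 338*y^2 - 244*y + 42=b*(-12*y^2 - 46*y - 40) - 84*y^3 - 214*y^2 + 134*y + 360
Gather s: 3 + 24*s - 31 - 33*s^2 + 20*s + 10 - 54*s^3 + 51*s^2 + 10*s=-54*s^3 + 18*s^2 + 54*s - 18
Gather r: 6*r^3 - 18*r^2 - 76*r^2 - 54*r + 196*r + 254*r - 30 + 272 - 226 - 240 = 6*r^3 - 94*r^2 + 396*r - 224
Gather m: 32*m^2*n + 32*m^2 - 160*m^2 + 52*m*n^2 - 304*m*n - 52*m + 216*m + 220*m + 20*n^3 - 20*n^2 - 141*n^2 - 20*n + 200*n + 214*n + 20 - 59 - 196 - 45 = m^2*(32*n - 128) + m*(52*n^2 - 304*n + 384) + 20*n^3 - 161*n^2 + 394*n - 280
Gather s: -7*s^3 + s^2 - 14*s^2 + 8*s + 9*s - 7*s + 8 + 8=-7*s^3 - 13*s^2 + 10*s + 16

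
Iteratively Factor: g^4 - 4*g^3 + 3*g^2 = (g - 3)*(g^3 - g^2) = g*(g - 3)*(g^2 - g) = g^2*(g - 3)*(g - 1)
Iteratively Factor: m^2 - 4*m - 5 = (m - 5)*(m + 1)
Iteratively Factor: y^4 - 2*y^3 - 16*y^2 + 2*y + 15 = (y - 5)*(y^3 + 3*y^2 - y - 3) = (y - 5)*(y + 1)*(y^2 + 2*y - 3) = (y - 5)*(y + 1)*(y + 3)*(y - 1)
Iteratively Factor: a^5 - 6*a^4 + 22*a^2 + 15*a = (a + 1)*(a^4 - 7*a^3 + 7*a^2 + 15*a) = a*(a + 1)*(a^3 - 7*a^2 + 7*a + 15) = a*(a - 5)*(a + 1)*(a^2 - 2*a - 3) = a*(a - 5)*(a + 1)^2*(a - 3)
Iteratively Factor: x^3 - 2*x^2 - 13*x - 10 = (x - 5)*(x^2 + 3*x + 2) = (x - 5)*(x + 2)*(x + 1)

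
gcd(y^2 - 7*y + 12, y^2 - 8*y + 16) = y - 4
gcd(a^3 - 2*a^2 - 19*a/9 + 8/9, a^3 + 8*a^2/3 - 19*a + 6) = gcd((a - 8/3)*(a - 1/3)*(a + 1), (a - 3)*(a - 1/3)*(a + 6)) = a - 1/3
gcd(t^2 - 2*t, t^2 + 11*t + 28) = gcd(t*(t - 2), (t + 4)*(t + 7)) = 1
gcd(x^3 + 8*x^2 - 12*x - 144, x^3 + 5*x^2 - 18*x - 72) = x^2 + 2*x - 24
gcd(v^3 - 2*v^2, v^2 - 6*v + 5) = 1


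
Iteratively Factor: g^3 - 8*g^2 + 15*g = (g - 5)*(g^2 - 3*g) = g*(g - 5)*(g - 3)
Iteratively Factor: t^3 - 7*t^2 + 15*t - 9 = (t - 3)*(t^2 - 4*t + 3) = (t - 3)*(t - 1)*(t - 3)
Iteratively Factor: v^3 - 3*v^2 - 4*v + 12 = (v - 3)*(v^2 - 4) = (v - 3)*(v + 2)*(v - 2)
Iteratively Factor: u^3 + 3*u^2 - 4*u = (u - 1)*(u^2 + 4*u) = (u - 1)*(u + 4)*(u)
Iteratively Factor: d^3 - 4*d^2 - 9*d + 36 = (d - 4)*(d^2 - 9) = (d - 4)*(d + 3)*(d - 3)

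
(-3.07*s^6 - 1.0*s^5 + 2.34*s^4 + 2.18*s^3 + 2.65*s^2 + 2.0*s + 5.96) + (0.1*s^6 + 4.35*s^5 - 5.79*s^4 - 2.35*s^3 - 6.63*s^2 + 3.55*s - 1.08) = -2.97*s^6 + 3.35*s^5 - 3.45*s^4 - 0.17*s^3 - 3.98*s^2 + 5.55*s + 4.88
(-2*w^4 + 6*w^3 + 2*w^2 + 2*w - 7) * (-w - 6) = 2*w^5 + 6*w^4 - 38*w^3 - 14*w^2 - 5*w + 42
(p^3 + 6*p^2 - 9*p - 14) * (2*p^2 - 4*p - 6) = 2*p^5 + 8*p^4 - 48*p^3 - 28*p^2 + 110*p + 84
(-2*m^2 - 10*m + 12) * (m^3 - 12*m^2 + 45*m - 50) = -2*m^5 + 14*m^4 + 42*m^3 - 494*m^2 + 1040*m - 600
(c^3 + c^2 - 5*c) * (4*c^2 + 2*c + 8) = 4*c^5 + 6*c^4 - 10*c^3 - 2*c^2 - 40*c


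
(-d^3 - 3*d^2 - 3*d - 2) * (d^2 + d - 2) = -d^5 - 4*d^4 - 4*d^3 + d^2 + 4*d + 4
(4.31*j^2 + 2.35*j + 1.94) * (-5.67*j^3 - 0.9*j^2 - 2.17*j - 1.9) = -24.4377*j^5 - 17.2035*j^4 - 22.4675*j^3 - 15.0345*j^2 - 8.6748*j - 3.686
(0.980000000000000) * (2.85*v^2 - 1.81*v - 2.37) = 2.793*v^2 - 1.7738*v - 2.3226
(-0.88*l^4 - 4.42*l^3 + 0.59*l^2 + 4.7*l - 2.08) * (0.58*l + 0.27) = -0.5104*l^5 - 2.8012*l^4 - 0.8512*l^3 + 2.8853*l^2 + 0.0626000000000002*l - 0.5616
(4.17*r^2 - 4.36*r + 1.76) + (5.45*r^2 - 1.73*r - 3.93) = 9.62*r^2 - 6.09*r - 2.17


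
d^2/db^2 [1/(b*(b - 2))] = 2*(b^2 + b*(b - 2) + (b - 2)^2)/(b^3*(b - 2)^3)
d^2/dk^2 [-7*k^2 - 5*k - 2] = -14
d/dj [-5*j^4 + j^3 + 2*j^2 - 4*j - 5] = -20*j^3 + 3*j^2 + 4*j - 4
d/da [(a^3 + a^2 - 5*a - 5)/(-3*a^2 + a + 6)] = (-3*a^4 + 2*a^3 + 4*a^2 - 18*a - 25)/(9*a^4 - 6*a^3 - 35*a^2 + 12*a + 36)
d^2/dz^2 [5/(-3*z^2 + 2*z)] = 10*(3*z*(3*z - 2) - 4*(3*z - 1)^2)/(z^3*(3*z - 2)^3)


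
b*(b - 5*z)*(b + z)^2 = b^4 - 3*b^3*z - 9*b^2*z^2 - 5*b*z^3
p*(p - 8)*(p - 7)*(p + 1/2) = p^4 - 29*p^3/2 + 97*p^2/2 + 28*p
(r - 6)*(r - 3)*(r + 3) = r^3 - 6*r^2 - 9*r + 54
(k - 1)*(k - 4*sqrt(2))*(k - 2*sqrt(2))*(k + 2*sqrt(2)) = k^4 - 4*sqrt(2)*k^3 - k^3 - 8*k^2 + 4*sqrt(2)*k^2 + 8*k + 32*sqrt(2)*k - 32*sqrt(2)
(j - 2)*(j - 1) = j^2 - 3*j + 2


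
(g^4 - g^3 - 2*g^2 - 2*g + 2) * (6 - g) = -g^5 + 7*g^4 - 4*g^3 - 10*g^2 - 14*g + 12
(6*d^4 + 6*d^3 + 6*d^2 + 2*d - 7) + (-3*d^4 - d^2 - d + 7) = 3*d^4 + 6*d^3 + 5*d^2 + d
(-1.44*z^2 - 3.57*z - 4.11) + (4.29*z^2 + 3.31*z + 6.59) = 2.85*z^2 - 0.26*z + 2.48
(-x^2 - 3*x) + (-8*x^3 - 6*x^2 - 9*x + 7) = -8*x^3 - 7*x^2 - 12*x + 7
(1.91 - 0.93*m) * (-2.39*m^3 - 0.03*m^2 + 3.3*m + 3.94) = 2.2227*m^4 - 4.537*m^3 - 3.1263*m^2 + 2.6388*m + 7.5254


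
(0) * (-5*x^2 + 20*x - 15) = 0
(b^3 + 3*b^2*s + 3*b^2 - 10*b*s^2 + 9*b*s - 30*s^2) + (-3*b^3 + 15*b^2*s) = -2*b^3 + 18*b^2*s + 3*b^2 - 10*b*s^2 + 9*b*s - 30*s^2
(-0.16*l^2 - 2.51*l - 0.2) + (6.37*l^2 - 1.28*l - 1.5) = 6.21*l^2 - 3.79*l - 1.7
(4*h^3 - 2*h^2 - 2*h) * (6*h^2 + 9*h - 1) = 24*h^5 + 24*h^4 - 34*h^3 - 16*h^2 + 2*h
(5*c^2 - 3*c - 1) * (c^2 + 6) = 5*c^4 - 3*c^3 + 29*c^2 - 18*c - 6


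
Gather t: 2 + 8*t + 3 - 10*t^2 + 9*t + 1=-10*t^2 + 17*t + 6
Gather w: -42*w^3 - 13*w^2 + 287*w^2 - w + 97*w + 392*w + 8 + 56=-42*w^3 + 274*w^2 + 488*w + 64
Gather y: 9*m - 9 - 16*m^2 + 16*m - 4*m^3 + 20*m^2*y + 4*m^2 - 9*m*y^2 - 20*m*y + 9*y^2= -4*m^3 - 12*m^2 + 25*m + y^2*(9 - 9*m) + y*(20*m^2 - 20*m) - 9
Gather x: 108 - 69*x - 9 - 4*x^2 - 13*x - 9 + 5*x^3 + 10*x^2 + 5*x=5*x^3 + 6*x^2 - 77*x + 90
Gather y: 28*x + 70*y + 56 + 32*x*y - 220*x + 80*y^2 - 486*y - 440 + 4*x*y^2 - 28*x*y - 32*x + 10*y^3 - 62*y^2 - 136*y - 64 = -224*x + 10*y^3 + y^2*(4*x + 18) + y*(4*x - 552) - 448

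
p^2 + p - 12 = (p - 3)*(p + 4)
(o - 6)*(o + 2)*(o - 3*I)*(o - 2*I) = o^4 - 4*o^3 - 5*I*o^3 - 18*o^2 + 20*I*o^2 + 24*o + 60*I*o + 72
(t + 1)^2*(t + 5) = t^3 + 7*t^2 + 11*t + 5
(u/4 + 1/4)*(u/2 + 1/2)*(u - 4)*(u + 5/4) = u^4/8 - 3*u^3/32 - 19*u^2/16 - 51*u/32 - 5/8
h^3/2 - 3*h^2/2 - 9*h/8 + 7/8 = (h/2 + 1/2)*(h - 7/2)*(h - 1/2)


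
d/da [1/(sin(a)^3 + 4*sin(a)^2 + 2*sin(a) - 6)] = (-8*sin(a) + 3*cos(a)^2 - 5)*cos(a)/(sin(a)^3 + 4*sin(a)^2 + 2*sin(a) - 6)^2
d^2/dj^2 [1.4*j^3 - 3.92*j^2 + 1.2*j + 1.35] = 8.4*j - 7.84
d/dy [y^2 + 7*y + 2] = 2*y + 7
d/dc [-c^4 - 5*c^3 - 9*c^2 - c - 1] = -4*c^3 - 15*c^2 - 18*c - 1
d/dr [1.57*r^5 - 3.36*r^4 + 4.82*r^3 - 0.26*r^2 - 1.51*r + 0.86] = 7.85*r^4 - 13.44*r^3 + 14.46*r^2 - 0.52*r - 1.51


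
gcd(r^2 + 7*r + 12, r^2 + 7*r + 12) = r^2 + 7*r + 12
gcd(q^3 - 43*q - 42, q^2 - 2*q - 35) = q - 7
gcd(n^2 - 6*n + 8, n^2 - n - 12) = n - 4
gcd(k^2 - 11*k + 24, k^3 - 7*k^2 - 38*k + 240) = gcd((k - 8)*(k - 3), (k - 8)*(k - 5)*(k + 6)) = k - 8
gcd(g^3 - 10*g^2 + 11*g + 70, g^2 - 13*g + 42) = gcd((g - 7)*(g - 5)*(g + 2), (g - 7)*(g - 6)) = g - 7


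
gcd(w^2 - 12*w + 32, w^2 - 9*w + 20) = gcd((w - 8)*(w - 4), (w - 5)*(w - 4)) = w - 4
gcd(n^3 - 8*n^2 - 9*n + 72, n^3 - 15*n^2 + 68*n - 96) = n^2 - 11*n + 24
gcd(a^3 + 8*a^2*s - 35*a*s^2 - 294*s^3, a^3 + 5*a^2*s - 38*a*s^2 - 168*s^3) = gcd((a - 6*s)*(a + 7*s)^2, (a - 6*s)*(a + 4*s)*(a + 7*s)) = -a^2 - a*s + 42*s^2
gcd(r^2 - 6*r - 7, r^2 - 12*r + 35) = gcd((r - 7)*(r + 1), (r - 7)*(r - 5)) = r - 7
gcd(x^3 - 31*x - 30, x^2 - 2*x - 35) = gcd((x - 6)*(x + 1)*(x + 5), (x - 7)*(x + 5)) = x + 5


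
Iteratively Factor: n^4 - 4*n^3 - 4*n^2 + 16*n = (n)*(n^3 - 4*n^2 - 4*n + 16) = n*(n - 2)*(n^2 - 2*n - 8) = n*(n - 4)*(n - 2)*(n + 2)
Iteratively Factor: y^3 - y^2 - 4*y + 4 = (y - 1)*(y^2 - 4) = (y - 2)*(y - 1)*(y + 2)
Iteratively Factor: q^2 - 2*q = (q - 2)*(q)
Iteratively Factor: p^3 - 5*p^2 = (p)*(p^2 - 5*p) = p*(p - 5)*(p)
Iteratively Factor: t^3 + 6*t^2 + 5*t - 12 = (t + 4)*(t^2 + 2*t - 3) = (t - 1)*(t + 4)*(t + 3)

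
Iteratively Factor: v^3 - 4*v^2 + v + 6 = (v - 3)*(v^2 - v - 2) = (v - 3)*(v + 1)*(v - 2)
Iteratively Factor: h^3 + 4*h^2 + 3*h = (h + 3)*(h^2 + h) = (h + 1)*(h + 3)*(h)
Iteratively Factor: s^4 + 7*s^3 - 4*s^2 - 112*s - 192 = (s - 4)*(s^3 + 11*s^2 + 40*s + 48) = (s - 4)*(s + 3)*(s^2 + 8*s + 16) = (s - 4)*(s + 3)*(s + 4)*(s + 4)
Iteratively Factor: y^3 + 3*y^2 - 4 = (y - 1)*(y^2 + 4*y + 4) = (y - 1)*(y + 2)*(y + 2)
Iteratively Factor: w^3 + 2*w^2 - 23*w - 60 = (w - 5)*(w^2 + 7*w + 12) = (w - 5)*(w + 4)*(w + 3)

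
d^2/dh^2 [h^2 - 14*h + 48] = 2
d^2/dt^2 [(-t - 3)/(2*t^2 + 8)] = (-4*t^2*(t + 3) + 3*(t + 1)*(t^2 + 4))/(t^2 + 4)^3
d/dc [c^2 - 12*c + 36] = 2*c - 12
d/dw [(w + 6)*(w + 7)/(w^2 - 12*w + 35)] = (-25*w^2 - 14*w + 959)/(w^4 - 24*w^3 + 214*w^2 - 840*w + 1225)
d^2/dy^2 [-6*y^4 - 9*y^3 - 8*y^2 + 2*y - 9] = -72*y^2 - 54*y - 16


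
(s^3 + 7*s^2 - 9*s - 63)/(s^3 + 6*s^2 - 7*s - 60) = (s^2 + 10*s + 21)/(s^2 + 9*s + 20)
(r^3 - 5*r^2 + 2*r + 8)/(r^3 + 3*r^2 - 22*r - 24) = (r - 2)/(r + 6)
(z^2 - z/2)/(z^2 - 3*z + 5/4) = 2*z/(2*z - 5)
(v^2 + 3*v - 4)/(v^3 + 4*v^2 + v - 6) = (v + 4)/(v^2 + 5*v + 6)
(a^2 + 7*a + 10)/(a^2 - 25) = (a + 2)/(a - 5)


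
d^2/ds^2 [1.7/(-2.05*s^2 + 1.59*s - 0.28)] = (14.2885*s^2 - 11.0823*s - 1.7*(4.1*s - 1.59)*(8.2*s - 3.18) + 1.9516)/(2.05*s^2 - 1.59*s + 0.28)^3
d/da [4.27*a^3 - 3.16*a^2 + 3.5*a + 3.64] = 12.81*a^2 - 6.32*a + 3.5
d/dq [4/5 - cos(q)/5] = sin(q)/5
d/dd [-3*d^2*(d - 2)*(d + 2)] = 12*d*(2 - d^2)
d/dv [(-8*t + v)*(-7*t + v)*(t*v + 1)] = 56*t^3 - 30*t^2*v + 3*t*v^2 - 15*t + 2*v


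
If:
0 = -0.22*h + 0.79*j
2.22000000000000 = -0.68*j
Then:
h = -11.72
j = -3.26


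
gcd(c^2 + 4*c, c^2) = c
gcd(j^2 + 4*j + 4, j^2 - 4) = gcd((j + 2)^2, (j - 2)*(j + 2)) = j + 2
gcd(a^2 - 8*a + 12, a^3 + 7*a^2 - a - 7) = 1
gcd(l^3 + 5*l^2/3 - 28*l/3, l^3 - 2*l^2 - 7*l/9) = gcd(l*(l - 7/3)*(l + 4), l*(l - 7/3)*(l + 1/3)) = l^2 - 7*l/3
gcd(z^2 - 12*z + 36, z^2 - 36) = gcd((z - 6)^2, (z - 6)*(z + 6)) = z - 6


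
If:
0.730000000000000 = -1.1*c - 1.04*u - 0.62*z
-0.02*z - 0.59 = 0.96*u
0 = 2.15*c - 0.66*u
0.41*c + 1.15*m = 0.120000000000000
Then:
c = -0.19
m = 0.17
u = -0.62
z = 0.20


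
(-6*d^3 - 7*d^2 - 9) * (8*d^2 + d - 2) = -48*d^5 - 62*d^4 + 5*d^3 - 58*d^2 - 9*d + 18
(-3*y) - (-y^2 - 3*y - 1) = y^2 + 1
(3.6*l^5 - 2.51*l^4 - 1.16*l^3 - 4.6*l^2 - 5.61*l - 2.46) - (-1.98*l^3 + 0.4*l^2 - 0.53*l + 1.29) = 3.6*l^5 - 2.51*l^4 + 0.82*l^3 - 5.0*l^2 - 5.08*l - 3.75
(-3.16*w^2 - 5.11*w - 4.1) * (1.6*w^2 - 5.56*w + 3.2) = -5.056*w^4 + 9.3936*w^3 + 11.7396*w^2 + 6.444*w - 13.12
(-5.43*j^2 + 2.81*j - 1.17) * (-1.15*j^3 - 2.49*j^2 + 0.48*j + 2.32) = 6.2445*j^5 + 10.2892*j^4 - 8.2578*j^3 - 8.3355*j^2 + 5.9576*j - 2.7144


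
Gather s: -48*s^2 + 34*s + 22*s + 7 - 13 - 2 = -48*s^2 + 56*s - 8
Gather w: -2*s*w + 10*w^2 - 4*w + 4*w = -2*s*w + 10*w^2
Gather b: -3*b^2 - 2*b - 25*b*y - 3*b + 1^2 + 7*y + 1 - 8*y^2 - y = -3*b^2 + b*(-25*y - 5) - 8*y^2 + 6*y + 2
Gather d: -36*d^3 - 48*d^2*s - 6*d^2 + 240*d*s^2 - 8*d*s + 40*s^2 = -36*d^3 + d^2*(-48*s - 6) + d*(240*s^2 - 8*s) + 40*s^2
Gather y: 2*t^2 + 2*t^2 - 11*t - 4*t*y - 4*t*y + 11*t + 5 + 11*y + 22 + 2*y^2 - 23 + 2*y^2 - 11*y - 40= 4*t^2 - 8*t*y + 4*y^2 - 36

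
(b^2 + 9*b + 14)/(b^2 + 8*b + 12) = (b + 7)/(b + 6)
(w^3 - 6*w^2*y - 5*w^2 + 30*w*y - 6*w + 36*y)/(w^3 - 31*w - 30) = (w - 6*y)/(w + 5)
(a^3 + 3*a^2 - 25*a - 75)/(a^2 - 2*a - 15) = a + 5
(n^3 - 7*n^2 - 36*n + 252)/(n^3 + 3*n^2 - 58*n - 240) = (n^2 - 13*n + 42)/(n^2 - 3*n - 40)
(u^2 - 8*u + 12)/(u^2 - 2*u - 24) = (u - 2)/(u + 4)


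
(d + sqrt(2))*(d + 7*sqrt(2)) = d^2 + 8*sqrt(2)*d + 14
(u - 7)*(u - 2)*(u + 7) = u^3 - 2*u^2 - 49*u + 98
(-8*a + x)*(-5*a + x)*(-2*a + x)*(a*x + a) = -80*a^4*x - 80*a^4 + 66*a^3*x^2 + 66*a^3*x - 15*a^2*x^3 - 15*a^2*x^2 + a*x^4 + a*x^3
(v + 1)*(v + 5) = v^2 + 6*v + 5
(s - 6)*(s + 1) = s^2 - 5*s - 6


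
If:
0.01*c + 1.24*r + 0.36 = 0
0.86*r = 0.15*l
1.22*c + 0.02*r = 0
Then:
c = 0.00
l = -1.66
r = -0.29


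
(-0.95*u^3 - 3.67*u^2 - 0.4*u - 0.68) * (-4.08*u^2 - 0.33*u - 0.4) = 3.876*u^5 + 15.2871*u^4 + 3.2231*u^3 + 4.3744*u^2 + 0.3844*u + 0.272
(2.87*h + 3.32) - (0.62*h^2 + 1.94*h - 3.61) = -0.62*h^2 + 0.93*h + 6.93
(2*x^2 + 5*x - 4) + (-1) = 2*x^2 + 5*x - 5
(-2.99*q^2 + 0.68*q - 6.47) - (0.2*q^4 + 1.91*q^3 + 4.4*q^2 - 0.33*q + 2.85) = -0.2*q^4 - 1.91*q^3 - 7.39*q^2 + 1.01*q - 9.32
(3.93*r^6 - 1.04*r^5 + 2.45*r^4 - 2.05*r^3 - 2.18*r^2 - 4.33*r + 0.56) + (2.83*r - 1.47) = 3.93*r^6 - 1.04*r^5 + 2.45*r^4 - 2.05*r^3 - 2.18*r^2 - 1.5*r - 0.91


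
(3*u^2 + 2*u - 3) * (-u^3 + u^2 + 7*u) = -3*u^5 + u^4 + 26*u^3 + 11*u^2 - 21*u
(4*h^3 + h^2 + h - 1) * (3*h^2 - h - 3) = 12*h^5 - h^4 - 10*h^3 - 7*h^2 - 2*h + 3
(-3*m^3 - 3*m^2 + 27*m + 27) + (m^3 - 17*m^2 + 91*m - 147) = -2*m^3 - 20*m^2 + 118*m - 120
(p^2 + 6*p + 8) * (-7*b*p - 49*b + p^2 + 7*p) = -7*b*p^3 - 91*b*p^2 - 350*b*p - 392*b + p^4 + 13*p^3 + 50*p^2 + 56*p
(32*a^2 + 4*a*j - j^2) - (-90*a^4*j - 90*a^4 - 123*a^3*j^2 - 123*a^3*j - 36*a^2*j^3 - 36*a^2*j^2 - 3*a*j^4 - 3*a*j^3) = 90*a^4*j + 90*a^4 + 123*a^3*j^2 + 123*a^3*j + 36*a^2*j^3 + 36*a^2*j^2 + 32*a^2 + 3*a*j^4 + 3*a*j^3 + 4*a*j - j^2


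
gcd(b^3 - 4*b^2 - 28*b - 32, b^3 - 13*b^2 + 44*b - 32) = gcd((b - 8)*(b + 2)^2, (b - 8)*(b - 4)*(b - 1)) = b - 8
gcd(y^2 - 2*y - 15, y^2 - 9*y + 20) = y - 5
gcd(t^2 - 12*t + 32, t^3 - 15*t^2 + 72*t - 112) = t - 4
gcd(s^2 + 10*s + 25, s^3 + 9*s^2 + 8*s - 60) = s + 5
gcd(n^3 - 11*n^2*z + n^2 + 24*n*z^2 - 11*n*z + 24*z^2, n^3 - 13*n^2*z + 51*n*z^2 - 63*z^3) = -n + 3*z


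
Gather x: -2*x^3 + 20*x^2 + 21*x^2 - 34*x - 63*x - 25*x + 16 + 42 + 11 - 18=-2*x^3 + 41*x^2 - 122*x + 51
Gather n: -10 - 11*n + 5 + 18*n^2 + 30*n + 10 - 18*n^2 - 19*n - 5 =0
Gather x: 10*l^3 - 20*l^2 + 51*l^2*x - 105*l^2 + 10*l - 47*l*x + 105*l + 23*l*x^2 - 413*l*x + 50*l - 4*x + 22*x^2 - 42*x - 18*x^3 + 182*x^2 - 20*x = 10*l^3 - 125*l^2 + 165*l - 18*x^3 + x^2*(23*l + 204) + x*(51*l^2 - 460*l - 66)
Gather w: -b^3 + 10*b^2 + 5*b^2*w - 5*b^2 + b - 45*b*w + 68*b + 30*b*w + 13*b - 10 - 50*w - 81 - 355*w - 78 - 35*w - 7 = -b^3 + 5*b^2 + 82*b + w*(5*b^2 - 15*b - 440) - 176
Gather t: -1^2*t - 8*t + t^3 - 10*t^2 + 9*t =t^3 - 10*t^2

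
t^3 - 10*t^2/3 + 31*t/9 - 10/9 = (t - 5/3)*(t - 1)*(t - 2/3)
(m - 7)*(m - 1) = m^2 - 8*m + 7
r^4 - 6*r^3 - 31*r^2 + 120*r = r*(r - 8)*(r - 3)*(r + 5)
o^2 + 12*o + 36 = (o + 6)^2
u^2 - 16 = (u - 4)*(u + 4)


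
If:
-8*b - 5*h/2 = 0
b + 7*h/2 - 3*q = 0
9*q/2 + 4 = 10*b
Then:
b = 40/253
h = -128/253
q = -136/253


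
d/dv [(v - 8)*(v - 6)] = 2*v - 14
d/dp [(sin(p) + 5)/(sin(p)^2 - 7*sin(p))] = (-cos(p) - 10/tan(p) + 35*cos(p)/sin(p)^2)/(sin(p) - 7)^2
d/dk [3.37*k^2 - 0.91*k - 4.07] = 6.74*k - 0.91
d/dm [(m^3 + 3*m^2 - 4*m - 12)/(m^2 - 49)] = (m^4 - 143*m^2 - 270*m + 196)/(m^4 - 98*m^2 + 2401)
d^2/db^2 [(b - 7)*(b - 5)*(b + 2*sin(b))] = -2*b^2*sin(b) + 24*b*sin(b) + 8*b*cos(b) + 6*b - 66*sin(b) - 48*cos(b) - 24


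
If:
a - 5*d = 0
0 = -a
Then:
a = 0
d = 0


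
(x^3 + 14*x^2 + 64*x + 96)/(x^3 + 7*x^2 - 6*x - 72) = (x + 4)/(x - 3)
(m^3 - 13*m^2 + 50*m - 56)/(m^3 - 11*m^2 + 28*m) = (m - 2)/m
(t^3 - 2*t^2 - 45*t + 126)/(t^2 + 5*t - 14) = (t^2 - 9*t + 18)/(t - 2)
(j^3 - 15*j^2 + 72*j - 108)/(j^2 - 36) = (j^2 - 9*j + 18)/(j + 6)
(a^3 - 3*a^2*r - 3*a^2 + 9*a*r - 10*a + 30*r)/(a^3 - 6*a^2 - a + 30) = (a - 3*r)/(a - 3)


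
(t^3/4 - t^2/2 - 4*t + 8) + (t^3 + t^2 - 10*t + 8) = 5*t^3/4 + t^2/2 - 14*t + 16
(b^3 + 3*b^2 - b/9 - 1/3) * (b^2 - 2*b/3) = b^5 + 7*b^4/3 - 19*b^3/9 - 7*b^2/27 + 2*b/9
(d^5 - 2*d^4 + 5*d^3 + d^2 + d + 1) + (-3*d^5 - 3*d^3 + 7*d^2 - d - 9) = -2*d^5 - 2*d^4 + 2*d^3 + 8*d^2 - 8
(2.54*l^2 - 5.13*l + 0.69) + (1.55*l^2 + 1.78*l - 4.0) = 4.09*l^2 - 3.35*l - 3.31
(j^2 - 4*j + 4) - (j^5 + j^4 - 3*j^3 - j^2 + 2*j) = -j^5 - j^4 + 3*j^3 + 2*j^2 - 6*j + 4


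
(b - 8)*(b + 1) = b^2 - 7*b - 8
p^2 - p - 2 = (p - 2)*(p + 1)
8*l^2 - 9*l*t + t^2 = (-8*l + t)*(-l + t)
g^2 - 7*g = g*(g - 7)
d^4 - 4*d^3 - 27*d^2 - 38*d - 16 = (d - 8)*(d + 1)^2*(d + 2)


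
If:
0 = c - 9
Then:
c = 9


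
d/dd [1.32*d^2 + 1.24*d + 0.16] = 2.64*d + 1.24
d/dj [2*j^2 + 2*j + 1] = 4*j + 2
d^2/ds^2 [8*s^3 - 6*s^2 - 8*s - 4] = 48*s - 12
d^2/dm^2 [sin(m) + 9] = -sin(m)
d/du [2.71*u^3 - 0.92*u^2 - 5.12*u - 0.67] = 8.13*u^2 - 1.84*u - 5.12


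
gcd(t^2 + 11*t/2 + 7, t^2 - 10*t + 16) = 1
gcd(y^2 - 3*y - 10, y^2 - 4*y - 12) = y + 2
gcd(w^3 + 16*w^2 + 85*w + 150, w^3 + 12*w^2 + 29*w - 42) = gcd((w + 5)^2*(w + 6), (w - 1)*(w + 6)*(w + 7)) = w + 6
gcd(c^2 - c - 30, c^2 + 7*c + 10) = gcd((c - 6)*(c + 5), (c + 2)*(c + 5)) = c + 5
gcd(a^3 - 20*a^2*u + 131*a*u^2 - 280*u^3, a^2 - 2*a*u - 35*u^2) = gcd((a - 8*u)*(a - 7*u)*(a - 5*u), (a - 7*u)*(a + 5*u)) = -a + 7*u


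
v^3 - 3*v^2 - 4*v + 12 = (v - 3)*(v - 2)*(v + 2)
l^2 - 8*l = l*(l - 8)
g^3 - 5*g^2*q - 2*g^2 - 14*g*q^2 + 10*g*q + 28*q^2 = (g - 2)*(g - 7*q)*(g + 2*q)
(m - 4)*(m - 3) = m^2 - 7*m + 12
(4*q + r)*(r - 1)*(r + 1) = 4*q*r^2 - 4*q + r^3 - r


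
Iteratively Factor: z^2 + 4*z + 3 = (z + 1)*(z + 3)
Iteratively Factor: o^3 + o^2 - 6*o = (o - 2)*(o^2 + 3*o) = o*(o - 2)*(o + 3)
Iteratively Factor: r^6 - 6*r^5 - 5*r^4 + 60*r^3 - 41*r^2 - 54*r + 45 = (r + 1)*(r^5 - 7*r^4 + 2*r^3 + 58*r^2 - 99*r + 45) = (r - 3)*(r + 1)*(r^4 - 4*r^3 - 10*r^2 + 28*r - 15) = (r - 5)*(r - 3)*(r + 1)*(r^3 + r^2 - 5*r + 3) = (r - 5)*(r - 3)*(r + 1)*(r + 3)*(r^2 - 2*r + 1) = (r - 5)*(r - 3)*(r - 1)*(r + 1)*(r + 3)*(r - 1)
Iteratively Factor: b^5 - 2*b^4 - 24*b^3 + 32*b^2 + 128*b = (b - 4)*(b^4 + 2*b^3 - 16*b^2 - 32*b) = (b - 4)*(b + 4)*(b^3 - 2*b^2 - 8*b) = b*(b - 4)*(b + 4)*(b^2 - 2*b - 8) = b*(b - 4)^2*(b + 4)*(b + 2)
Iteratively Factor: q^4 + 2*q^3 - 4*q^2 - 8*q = (q)*(q^3 + 2*q^2 - 4*q - 8) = q*(q - 2)*(q^2 + 4*q + 4) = q*(q - 2)*(q + 2)*(q + 2)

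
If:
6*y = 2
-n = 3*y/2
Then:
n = -1/2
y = 1/3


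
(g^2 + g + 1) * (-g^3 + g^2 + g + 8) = -g^5 + g^3 + 10*g^2 + 9*g + 8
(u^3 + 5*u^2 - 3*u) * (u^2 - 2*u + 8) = u^5 + 3*u^4 - 5*u^3 + 46*u^2 - 24*u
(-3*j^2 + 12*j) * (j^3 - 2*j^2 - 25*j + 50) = -3*j^5 + 18*j^4 + 51*j^3 - 450*j^2 + 600*j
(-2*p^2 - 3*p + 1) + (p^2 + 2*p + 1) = -p^2 - p + 2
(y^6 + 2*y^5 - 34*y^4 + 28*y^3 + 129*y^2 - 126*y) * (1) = y^6 + 2*y^5 - 34*y^4 + 28*y^3 + 129*y^2 - 126*y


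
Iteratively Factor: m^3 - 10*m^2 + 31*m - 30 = (m - 2)*(m^2 - 8*m + 15) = (m - 5)*(m - 2)*(m - 3)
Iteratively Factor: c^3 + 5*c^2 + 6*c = (c + 2)*(c^2 + 3*c) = c*(c + 2)*(c + 3)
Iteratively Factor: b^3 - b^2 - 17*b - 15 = (b + 1)*(b^2 - 2*b - 15) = (b - 5)*(b + 1)*(b + 3)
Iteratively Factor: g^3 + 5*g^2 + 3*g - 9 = (g - 1)*(g^2 + 6*g + 9) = (g - 1)*(g + 3)*(g + 3)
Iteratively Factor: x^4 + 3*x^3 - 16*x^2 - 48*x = (x + 3)*(x^3 - 16*x) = (x - 4)*(x + 3)*(x^2 + 4*x) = x*(x - 4)*(x + 3)*(x + 4)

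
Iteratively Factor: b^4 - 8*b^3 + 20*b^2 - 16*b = (b - 2)*(b^3 - 6*b^2 + 8*b) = (b - 4)*(b - 2)*(b^2 - 2*b) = (b - 4)*(b - 2)^2*(b)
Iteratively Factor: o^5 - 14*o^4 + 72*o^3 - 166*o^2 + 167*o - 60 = (o - 3)*(o^4 - 11*o^3 + 39*o^2 - 49*o + 20) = (o - 3)*(o - 1)*(o^3 - 10*o^2 + 29*o - 20) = (o - 3)*(o - 1)^2*(o^2 - 9*o + 20) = (o - 4)*(o - 3)*(o - 1)^2*(o - 5)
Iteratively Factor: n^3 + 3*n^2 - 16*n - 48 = (n - 4)*(n^2 + 7*n + 12) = (n - 4)*(n + 3)*(n + 4)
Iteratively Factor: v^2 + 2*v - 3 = (v + 3)*(v - 1)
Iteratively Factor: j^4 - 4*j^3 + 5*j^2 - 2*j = (j - 2)*(j^3 - 2*j^2 + j) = (j - 2)*(j - 1)*(j^2 - j) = j*(j - 2)*(j - 1)*(j - 1)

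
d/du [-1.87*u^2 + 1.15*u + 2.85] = 1.15 - 3.74*u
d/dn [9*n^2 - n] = 18*n - 1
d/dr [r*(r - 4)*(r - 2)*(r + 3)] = 4*r^3 - 9*r^2 - 20*r + 24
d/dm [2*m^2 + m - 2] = 4*m + 1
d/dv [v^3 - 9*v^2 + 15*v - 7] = 3*v^2 - 18*v + 15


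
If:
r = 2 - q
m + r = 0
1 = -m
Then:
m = -1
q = 1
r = 1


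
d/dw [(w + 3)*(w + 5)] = 2*w + 8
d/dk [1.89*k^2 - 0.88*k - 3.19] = 3.78*k - 0.88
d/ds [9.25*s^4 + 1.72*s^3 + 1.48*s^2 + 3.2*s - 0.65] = 37.0*s^3 + 5.16*s^2 + 2.96*s + 3.2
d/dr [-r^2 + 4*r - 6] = 4 - 2*r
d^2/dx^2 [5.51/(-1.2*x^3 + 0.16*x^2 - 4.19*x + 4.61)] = ((39.672*x - 1.7632)*(1.2*x^3 - 0.16*x^2 + 4.19*x - 4.61) - 5.51*(3.6*x^2 - 0.32*x + 4.19)*(7.2*x^2 - 0.64*x + 8.38))/(1.2*x^3 - 0.16*x^2 + 4.19*x - 4.61)^3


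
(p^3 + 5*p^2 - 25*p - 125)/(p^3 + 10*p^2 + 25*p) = (p - 5)/p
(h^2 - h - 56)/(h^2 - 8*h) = (h + 7)/h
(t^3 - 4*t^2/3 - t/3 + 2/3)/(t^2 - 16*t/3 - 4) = (t^2 - 2*t + 1)/(t - 6)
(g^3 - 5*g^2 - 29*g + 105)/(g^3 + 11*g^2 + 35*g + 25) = (g^2 - 10*g + 21)/(g^2 + 6*g + 5)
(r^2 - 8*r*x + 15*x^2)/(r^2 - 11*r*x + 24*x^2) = (-r + 5*x)/(-r + 8*x)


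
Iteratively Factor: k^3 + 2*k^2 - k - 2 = (k + 1)*(k^2 + k - 2) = (k + 1)*(k + 2)*(k - 1)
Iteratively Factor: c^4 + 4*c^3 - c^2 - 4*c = (c - 1)*(c^3 + 5*c^2 + 4*c) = c*(c - 1)*(c^2 + 5*c + 4) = c*(c - 1)*(c + 4)*(c + 1)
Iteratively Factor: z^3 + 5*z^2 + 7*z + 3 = (z + 1)*(z^2 + 4*z + 3) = (z + 1)*(z + 3)*(z + 1)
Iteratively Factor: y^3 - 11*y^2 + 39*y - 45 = (y - 3)*(y^2 - 8*y + 15) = (y - 5)*(y - 3)*(y - 3)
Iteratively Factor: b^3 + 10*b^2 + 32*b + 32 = (b + 2)*(b^2 + 8*b + 16) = (b + 2)*(b + 4)*(b + 4)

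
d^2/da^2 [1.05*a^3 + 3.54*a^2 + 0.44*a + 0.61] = 6.3*a + 7.08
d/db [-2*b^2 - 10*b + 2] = -4*b - 10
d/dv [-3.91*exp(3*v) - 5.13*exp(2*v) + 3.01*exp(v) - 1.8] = (-11.73*exp(2*v) - 10.26*exp(v) + 3.01)*exp(v)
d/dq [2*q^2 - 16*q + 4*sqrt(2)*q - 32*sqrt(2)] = 4*q - 16 + 4*sqrt(2)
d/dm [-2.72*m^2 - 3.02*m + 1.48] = -5.44*m - 3.02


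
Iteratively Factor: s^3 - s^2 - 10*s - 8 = (s - 4)*(s^2 + 3*s + 2) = (s - 4)*(s + 1)*(s + 2)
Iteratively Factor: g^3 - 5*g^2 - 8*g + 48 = (g + 3)*(g^2 - 8*g + 16) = (g - 4)*(g + 3)*(g - 4)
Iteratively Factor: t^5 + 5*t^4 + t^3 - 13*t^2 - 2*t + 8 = (t - 1)*(t^4 + 6*t^3 + 7*t^2 - 6*t - 8) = (t - 1)*(t + 2)*(t^3 + 4*t^2 - t - 4) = (t - 1)^2*(t + 2)*(t^2 + 5*t + 4) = (t - 1)^2*(t + 1)*(t + 2)*(t + 4)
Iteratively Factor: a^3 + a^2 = (a + 1)*(a^2) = a*(a + 1)*(a)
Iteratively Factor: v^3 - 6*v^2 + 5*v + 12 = (v + 1)*(v^2 - 7*v + 12) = (v - 4)*(v + 1)*(v - 3)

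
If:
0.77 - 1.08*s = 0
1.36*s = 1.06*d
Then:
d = 0.91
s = 0.71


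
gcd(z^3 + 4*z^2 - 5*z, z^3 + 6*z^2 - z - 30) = z + 5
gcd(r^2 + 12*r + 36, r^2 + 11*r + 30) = r + 6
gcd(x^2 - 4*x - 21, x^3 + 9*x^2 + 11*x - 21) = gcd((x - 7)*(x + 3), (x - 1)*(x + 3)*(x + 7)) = x + 3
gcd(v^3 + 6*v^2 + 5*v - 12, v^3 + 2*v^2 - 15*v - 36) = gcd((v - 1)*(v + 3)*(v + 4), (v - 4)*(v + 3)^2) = v + 3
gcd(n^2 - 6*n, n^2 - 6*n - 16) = 1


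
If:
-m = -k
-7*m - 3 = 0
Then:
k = -3/7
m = -3/7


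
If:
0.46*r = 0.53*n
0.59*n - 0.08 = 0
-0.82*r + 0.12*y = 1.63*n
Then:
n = 0.14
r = 0.16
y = 2.91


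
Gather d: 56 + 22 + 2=80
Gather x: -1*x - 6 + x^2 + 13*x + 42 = x^2 + 12*x + 36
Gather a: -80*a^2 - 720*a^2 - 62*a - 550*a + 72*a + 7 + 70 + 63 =-800*a^2 - 540*a + 140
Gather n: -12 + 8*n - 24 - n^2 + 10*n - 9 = -n^2 + 18*n - 45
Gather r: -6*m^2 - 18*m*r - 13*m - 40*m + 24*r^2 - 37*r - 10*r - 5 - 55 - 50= -6*m^2 - 53*m + 24*r^2 + r*(-18*m - 47) - 110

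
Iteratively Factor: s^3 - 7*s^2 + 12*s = (s - 3)*(s^2 - 4*s) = (s - 4)*(s - 3)*(s)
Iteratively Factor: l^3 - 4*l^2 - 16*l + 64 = (l + 4)*(l^2 - 8*l + 16) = (l - 4)*(l + 4)*(l - 4)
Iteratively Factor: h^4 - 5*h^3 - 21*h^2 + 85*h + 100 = (h - 5)*(h^3 - 21*h - 20) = (h - 5)*(h + 4)*(h^2 - 4*h - 5) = (h - 5)*(h + 1)*(h + 4)*(h - 5)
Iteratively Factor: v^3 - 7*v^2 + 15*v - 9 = (v - 3)*(v^2 - 4*v + 3) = (v - 3)*(v - 1)*(v - 3)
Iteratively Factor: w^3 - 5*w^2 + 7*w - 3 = (w - 1)*(w^2 - 4*w + 3) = (w - 3)*(w - 1)*(w - 1)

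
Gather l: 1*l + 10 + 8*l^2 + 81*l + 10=8*l^2 + 82*l + 20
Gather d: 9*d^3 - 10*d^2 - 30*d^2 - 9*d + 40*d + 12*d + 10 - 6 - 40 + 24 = 9*d^3 - 40*d^2 + 43*d - 12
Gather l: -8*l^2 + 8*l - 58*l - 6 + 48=-8*l^2 - 50*l + 42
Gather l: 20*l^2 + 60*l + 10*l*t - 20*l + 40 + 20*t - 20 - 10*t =20*l^2 + l*(10*t + 40) + 10*t + 20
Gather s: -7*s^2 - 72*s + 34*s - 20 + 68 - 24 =-7*s^2 - 38*s + 24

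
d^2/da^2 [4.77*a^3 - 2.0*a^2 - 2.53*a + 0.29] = 28.62*a - 4.0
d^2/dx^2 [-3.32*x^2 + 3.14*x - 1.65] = -6.64000000000000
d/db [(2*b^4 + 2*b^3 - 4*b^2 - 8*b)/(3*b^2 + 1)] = 2*(6*b^5 + 3*b^4 + 4*b^3 + 15*b^2 - 4*b - 4)/(9*b^4 + 6*b^2 + 1)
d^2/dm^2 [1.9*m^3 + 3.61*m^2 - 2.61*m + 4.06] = 11.4*m + 7.22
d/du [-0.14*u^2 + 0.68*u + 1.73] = 0.68 - 0.28*u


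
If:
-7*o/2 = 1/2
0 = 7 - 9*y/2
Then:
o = -1/7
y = 14/9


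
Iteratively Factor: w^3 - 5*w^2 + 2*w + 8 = (w + 1)*(w^2 - 6*w + 8) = (w - 2)*(w + 1)*(w - 4)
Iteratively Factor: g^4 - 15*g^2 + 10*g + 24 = (g + 1)*(g^3 - g^2 - 14*g + 24) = (g + 1)*(g + 4)*(g^2 - 5*g + 6) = (g - 2)*(g + 1)*(g + 4)*(g - 3)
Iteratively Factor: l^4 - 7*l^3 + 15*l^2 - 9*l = (l - 1)*(l^3 - 6*l^2 + 9*l) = (l - 3)*(l - 1)*(l^2 - 3*l) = l*(l - 3)*(l - 1)*(l - 3)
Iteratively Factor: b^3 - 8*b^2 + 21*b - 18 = (b - 2)*(b^2 - 6*b + 9) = (b - 3)*(b - 2)*(b - 3)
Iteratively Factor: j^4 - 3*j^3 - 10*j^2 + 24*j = (j - 2)*(j^3 - j^2 - 12*j) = j*(j - 2)*(j^2 - j - 12) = j*(j - 4)*(j - 2)*(j + 3)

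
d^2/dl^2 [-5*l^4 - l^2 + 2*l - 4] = -60*l^2 - 2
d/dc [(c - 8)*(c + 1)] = 2*c - 7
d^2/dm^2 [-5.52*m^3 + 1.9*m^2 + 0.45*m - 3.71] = 3.8 - 33.12*m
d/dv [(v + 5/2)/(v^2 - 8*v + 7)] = (v^2 - 8*v - (v - 4)*(2*v + 5) + 7)/(v^2 - 8*v + 7)^2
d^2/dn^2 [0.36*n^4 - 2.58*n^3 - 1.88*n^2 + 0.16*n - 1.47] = 4.32*n^2 - 15.48*n - 3.76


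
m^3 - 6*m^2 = m^2*(m - 6)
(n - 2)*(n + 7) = n^2 + 5*n - 14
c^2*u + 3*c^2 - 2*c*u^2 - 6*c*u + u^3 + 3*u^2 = (-c + u)^2*(u + 3)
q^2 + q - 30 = (q - 5)*(q + 6)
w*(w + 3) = w^2 + 3*w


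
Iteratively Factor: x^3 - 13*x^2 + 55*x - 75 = (x - 5)*(x^2 - 8*x + 15) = (x - 5)^2*(x - 3)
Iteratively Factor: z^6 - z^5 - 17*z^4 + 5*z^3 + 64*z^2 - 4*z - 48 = (z + 3)*(z^5 - 4*z^4 - 5*z^3 + 20*z^2 + 4*z - 16) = (z - 1)*(z + 3)*(z^4 - 3*z^3 - 8*z^2 + 12*z + 16) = (z - 4)*(z - 1)*(z + 3)*(z^3 + z^2 - 4*z - 4) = (z - 4)*(z - 1)*(z + 1)*(z + 3)*(z^2 - 4) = (z - 4)*(z - 2)*(z - 1)*(z + 1)*(z + 3)*(z + 2)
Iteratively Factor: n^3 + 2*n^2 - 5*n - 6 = (n - 2)*(n^2 + 4*n + 3) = (n - 2)*(n + 3)*(n + 1)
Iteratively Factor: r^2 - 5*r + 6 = (r - 3)*(r - 2)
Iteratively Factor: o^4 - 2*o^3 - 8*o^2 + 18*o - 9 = (o - 1)*(o^3 - o^2 - 9*o + 9) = (o - 1)*(o + 3)*(o^2 - 4*o + 3) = (o - 1)^2*(o + 3)*(o - 3)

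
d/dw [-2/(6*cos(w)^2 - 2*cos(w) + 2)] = (1 - 6*cos(w))*sin(w)/(3*sin(w)^2 + cos(w) - 4)^2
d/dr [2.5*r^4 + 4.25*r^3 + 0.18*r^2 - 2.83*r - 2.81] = 10.0*r^3 + 12.75*r^2 + 0.36*r - 2.83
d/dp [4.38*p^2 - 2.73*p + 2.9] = 8.76*p - 2.73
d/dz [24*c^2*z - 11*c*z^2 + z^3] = 24*c^2 - 22*c*z + 3*z^2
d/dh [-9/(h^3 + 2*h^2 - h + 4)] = 9*(3*h^2 + 4*h - 1)/(h^3 + 2*h^2 - h + 4)^2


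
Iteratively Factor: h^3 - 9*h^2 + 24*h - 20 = (h - 2)*(h^2 - 7*h + 10) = (h - 5)*(h - 2)*(h - 2)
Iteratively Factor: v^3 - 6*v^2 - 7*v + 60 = (v - 5)*(v^2 - v - 12) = (v - 5)*(v + 3)*(v - 4)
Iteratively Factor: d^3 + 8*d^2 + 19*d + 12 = (d + 1)*(d^2 + 7*d + 12) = (d + 1)*(d + 3)*(d + 4)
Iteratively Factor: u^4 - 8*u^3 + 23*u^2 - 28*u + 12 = (u - 2)*(u^3 - 6*u^2 + 11*u - 6) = (u - 2)*(u - 1)*(u^2 - 5*u + 6) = (u - 2)^2*(u - 1)*(u - 3)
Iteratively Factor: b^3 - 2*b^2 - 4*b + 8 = (b + 2)*(b^2 - 4*b + 4) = (b - 2)*(b + 2)*(b - 2)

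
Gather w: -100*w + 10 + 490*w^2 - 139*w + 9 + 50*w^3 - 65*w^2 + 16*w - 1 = 50*w^3 + 425*w^2 - 223*w + 18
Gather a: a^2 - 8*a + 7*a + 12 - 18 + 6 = a^2 - a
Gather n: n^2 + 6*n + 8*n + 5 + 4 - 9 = n^2 + 14*n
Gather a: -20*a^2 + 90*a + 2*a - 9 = -20*a^2 + 92*a - 9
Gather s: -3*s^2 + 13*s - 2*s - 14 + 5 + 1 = -3*s^2 + 11*s - 8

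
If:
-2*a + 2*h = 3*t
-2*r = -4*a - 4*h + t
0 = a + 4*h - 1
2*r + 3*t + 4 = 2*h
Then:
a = -29/11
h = 10/11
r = -51/11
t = 26/11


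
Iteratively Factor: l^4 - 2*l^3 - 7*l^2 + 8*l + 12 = (l - 3)*(l^3 + l^2 - 4*l - 4) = (l - 3)*(l - 2)*(l^2 + 3*l + 2) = (l - 3)*(l - 2)*(l + 2)*(l + 1)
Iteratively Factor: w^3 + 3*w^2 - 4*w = (w)*(w^2 + 3*w - 4) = w*(w - 1)*(w + 4)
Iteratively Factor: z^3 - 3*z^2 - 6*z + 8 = (z - 1)*(z^2 - 2*z - 8) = (z - 1)*(z + 2)*(z - 4)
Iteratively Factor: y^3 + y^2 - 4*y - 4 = (y + 2)*(y^2 - y - 2) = (y - 2)*(y + 2)*(y + 1)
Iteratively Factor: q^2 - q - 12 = (q + 3)*(q - 4)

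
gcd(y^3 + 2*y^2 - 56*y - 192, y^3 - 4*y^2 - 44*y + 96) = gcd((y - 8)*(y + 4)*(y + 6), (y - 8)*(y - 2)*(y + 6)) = y^2 - 2*y - 48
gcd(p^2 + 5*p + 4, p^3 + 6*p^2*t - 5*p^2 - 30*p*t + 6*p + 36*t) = 1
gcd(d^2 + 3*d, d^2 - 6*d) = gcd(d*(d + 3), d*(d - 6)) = d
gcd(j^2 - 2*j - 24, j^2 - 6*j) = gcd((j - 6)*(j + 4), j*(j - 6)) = j - 6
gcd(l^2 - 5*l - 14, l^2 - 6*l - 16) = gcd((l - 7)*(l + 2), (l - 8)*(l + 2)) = l + 2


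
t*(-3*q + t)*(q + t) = -3*q^2*t - 2*q*t^2 + t^3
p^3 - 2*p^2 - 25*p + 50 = (p - 5)*(p - 2)*(p + 5)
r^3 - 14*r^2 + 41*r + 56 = (r - 8)*(r - 7)*(r + 1)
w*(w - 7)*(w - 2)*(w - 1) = w^4 - 10*w^3 + 23*w^2 - 14*w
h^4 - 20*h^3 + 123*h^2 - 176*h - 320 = (h - 8)^2*(h - 5)*(h + 1)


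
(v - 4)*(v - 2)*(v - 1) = v^3 - 7*v^2 + 14*v - 8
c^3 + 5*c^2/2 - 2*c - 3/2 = (c - 1)*(c + 1/2)*(c + 3)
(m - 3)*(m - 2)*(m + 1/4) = m^3 - 19*m^2/4 + 19*m/4 + 3/2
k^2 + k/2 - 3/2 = (k - 1)*(k + 3/2)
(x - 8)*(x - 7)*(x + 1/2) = x^3 - 29*x^2/2 + 97*x/2 + 28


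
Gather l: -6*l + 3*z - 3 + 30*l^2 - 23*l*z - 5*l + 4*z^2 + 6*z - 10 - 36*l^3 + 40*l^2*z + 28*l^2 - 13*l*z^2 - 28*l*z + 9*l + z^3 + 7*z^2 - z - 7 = -36*l^3 + l^2*(40*z + 58) + l*(-13*z^2 - 51*z - 2) + z^3 + 11*z^2 + 8*z - 20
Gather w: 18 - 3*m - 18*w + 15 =-3*m - 18*w + 33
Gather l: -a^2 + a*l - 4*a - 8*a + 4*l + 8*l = -a^2 - 12*a + l*(a + 12)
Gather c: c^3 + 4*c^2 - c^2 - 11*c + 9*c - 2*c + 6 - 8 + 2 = c^3 + 3*c^2 - 4*c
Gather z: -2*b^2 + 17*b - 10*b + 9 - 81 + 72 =-2*b^2 + 7*b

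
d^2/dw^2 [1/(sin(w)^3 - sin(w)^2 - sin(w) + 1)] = (-7*sin(w) + 9*cos(w)^2 - 13)/((sin(w) - 1)*cos(w)^4)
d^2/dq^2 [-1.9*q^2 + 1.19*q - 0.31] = -3.80000000000000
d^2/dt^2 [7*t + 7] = 0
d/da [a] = 1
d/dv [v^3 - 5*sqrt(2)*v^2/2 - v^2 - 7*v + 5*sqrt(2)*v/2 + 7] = 3*v^2 - 5*sqrt(2)*v - 2*v - 7 + 5*sqrt(2)/2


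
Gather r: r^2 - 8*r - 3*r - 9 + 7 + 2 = r^2 - 11*r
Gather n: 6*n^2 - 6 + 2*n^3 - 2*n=2*n^3 + 6*n^2 - 2*n - 6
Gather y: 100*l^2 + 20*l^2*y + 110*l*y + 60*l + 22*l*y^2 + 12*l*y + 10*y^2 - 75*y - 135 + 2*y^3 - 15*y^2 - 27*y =100*l^2 + 60*l + 2*y^3 + y^2*(22*l - 5) + y*(20*l^2 + 122*l - 102) - 135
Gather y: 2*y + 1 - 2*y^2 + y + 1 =-2*y^2 + 3*y + 2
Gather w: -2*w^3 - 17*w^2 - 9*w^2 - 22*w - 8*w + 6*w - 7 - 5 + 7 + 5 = -2*w^3 - 26*w^2 - 24*w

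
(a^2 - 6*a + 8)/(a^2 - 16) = (a - 2)/(a + 4)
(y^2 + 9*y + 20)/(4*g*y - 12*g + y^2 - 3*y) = (y^2 + 9*y + 20)/(4*g*y - 12*g + y^2 - 3*y)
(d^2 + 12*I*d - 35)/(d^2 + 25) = (d + 7*I)/(d - 5*I)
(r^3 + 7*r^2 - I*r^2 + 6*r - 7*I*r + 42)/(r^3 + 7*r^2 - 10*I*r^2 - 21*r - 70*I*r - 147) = (r + 2*I)/(r - 7*I)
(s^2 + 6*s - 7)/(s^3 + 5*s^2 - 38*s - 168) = (s - 1)/(s^2 - 2*s - 24)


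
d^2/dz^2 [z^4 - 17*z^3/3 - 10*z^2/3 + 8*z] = 12*z^2 - 34*z - 20/3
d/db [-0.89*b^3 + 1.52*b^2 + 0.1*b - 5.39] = -2.67*b^2 + 3.04*b + 0.1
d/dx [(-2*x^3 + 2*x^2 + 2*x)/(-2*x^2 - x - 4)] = 2*(2*x^4 + 2*x^3 + 13*x^2 - 8*x - 4)/(4*x^4 + 4*x^3 + 17*x^2 + 8*x + 16)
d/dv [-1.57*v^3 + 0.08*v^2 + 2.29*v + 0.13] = -4.71*v^2 + 0.16*v + 2.29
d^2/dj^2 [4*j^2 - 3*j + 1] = 8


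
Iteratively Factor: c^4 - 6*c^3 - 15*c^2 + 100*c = (c - 5)*(c^3 - c^2 - 20*c) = c*(c - 5)*(c^2 - c - 20) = c*(c - 5)*(c + 4)*(c - 5)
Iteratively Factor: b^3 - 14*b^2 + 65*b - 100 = (b - 5)*(b^2 - 9*b + 20) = (b - 5)^2*(b - 4)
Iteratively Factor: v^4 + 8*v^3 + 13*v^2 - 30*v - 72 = (v + 3)*(v^3 + 5*v^2 - 2*v - 24) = (v - 2)*(v + 3)*(v^2 + 7*v + 12) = (v - 2)*(v + 3)^2*(v + 4)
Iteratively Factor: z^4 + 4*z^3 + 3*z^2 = (z)*(z^3 + 4*z^2 + 3*z) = z^2*(z^2 + 4*z + 3) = z^2*(z + 3)*(z + 1)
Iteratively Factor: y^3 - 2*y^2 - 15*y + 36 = (y + 4)*(y^2 - 6*y + 9) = (y - 3)*(y + 4)*(y - 3)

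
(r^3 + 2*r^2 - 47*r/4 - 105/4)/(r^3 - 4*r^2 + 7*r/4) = (2*r^2 + 11*r + 15)/(r*(2*r - 1))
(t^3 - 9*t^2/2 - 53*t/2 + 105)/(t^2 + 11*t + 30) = (t^2 - 19*t/2 + 21)/(t + 6)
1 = 1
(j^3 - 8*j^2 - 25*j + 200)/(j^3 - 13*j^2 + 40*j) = (j + 5)/j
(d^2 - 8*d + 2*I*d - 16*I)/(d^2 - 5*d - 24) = (d + 2*I)/(d + 3)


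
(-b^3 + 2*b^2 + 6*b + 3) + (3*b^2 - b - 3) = -b^3 + 5*b^2 + 5*b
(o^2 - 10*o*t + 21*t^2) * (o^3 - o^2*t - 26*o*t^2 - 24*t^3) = o^5 - 11*o^4*t + 5*o^3*t^2 + 215*o^2*t^3 - 306*o*t^4 - 504*t^5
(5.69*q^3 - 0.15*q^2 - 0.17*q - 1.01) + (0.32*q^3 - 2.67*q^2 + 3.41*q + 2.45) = 6.01*q^3 - 2.82*q^2 + 3.24*q + 1.44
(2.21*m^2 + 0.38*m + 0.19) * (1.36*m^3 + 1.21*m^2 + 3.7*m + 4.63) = 3.0056*m^5 + 3.1909*m^4 + 8.8952*m^3 + 11.8682*m^2 + 2.4624*m + 0.8797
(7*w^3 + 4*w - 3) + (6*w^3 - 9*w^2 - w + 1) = 13*w^3 - 9*w^2 + 3*w - 2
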